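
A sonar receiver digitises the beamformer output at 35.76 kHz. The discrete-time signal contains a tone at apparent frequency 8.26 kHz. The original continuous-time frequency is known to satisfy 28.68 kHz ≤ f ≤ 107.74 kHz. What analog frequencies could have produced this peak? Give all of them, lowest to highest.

Frequencies that alias to 8.26 kHz are k·fs ± 8.26 kHz for integer k ≥ 0.
k=0: 8.26 kHz.
k=1: 27.5 kHz, 44.02 kHz.
k=2: 63.26 kHz, 79.78 kHz.
k=3: 99.02 kHz, 115.54 kHz.
k=4: 134.78 kHz, 151.3 kHz.
Within [28.68 kHz, 107.74 kHz]: 44.02 kHz, 63.26 kHz, 79.78 kHz, 99.02 kHz.

44.02 kHz, 63.26 kHz, 79.78 kHz, 99.02 kHz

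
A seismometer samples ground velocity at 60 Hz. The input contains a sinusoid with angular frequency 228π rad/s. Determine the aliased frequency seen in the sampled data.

ω = 228π rad/s → f = ω/(2π) = 114 Hz.
114 Hz mod fs = 54 Hz.
54 Hz > fs/2 = 30 Hz, folds to fs − 54 Hz = 6 Hz.

6 Hz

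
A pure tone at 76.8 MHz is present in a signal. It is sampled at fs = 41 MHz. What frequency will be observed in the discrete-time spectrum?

5.2 MHz

76.8 MHz mod fs = 35.8 MHz.
35.8 MHz > fs/2 = 20.5 MHz, folds to fs − 35.8 MHz = 5.2 MHz.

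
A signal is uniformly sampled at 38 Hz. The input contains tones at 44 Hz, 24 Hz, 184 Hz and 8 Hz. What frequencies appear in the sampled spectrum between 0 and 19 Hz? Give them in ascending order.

6 Hz, 8 Hz, 14 Hz

fs/2 = 19 Hz.
44 Hz mod fs = 6 Hz.
6 Hz ≤ fs/2 = 19 Hz, appears at 6 Hz.
24 Hz > fs/2 = 19 Hz, folds to fs − 24 Hz = 14 Hz.
184 Hz mod fs = 32 Hz.
32 Hz > fs/2 = 19 Hz, folds to fs − 32 Hz = 6 Hz.
8 Hz ≤ fs/2 = 19 Hz, passes unchanged.
Distinct values: {6 Hz, 8 Hz, 14 Hz}.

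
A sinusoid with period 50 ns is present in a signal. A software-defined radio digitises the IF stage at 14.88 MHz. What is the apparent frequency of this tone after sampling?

T = 50 ns → f = 1/T = 20 MHz.
20 MHz mod fs = 5.12 MHz.
5.12 MHz ≤ fs/2 = 7.44 MHz, appears at 5.12 MHz.

5.12 MHz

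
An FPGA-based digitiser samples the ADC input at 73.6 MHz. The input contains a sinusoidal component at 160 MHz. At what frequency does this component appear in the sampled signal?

12.8 MHz

160 MHz mod fs = 12.8 MHz.
12.8 MHz ≤ fs/2 = 36.8 MHz, appears at 12.8 MHz.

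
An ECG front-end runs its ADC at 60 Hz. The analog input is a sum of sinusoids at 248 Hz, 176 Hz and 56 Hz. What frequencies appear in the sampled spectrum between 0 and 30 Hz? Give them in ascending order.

fs/2 = 30 Hz.
248 Hz mod fs = 8 Hz.
8 Hz ≤ fs/2 = 30 Hz, appears at 8 Hz.
176 Hz mod fs = 56 Hz.
56 Hz > fs/2 = 30 Hz, folds to fs − 56 Hz = 4 Hz.
56 Hz > fs/2 = 30 Hz, folds to fs − 56 Hz = 4 Hz.
Distinct values: {4 Hz, 8 Hz}.

4 Hz, 8 Hz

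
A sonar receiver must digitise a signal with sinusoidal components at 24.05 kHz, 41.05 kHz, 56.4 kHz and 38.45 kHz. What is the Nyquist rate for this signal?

Highest-frequency component: 56.4 kHz.
Nyquist rate = 2 × 56.4 kHz = 112.8 kHz.

112.8 kHz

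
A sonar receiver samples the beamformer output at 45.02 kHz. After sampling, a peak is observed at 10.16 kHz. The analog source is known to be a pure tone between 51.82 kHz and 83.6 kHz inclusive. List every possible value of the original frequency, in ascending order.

Frequencies that alias to 10.16 kHz are k·fs ± 10.16 kHz for integer k ≥ 0.
k=0: 10.16 kHz.
k=1: 34.86 kHz, 55.18 kHz.
k=2: 79.88 kHz, 100.2 kHz.
k=3: 124.9 kHz, 145.22 kHz.
Within [51.82 kHz, 83.6 kHz]: 55.18 kHz, 79.88 kHz.

55.18 kHz, 79.88 kHz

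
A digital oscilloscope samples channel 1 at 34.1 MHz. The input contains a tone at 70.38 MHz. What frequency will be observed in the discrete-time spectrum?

2.18 MHz

70.38 MHz mod fs = 2.18 MHz.
2.18 MHz ≤ fs/2 = 17.05 MHz, appears at 2.18 MHz.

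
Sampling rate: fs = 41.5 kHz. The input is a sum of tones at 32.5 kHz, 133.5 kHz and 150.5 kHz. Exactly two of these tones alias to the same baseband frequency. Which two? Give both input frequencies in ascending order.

fs/2 = 20.75 kHz.
32.5 kHz > fs/2 = 20.75 kHz, folds to fs − 32.5 kHz = 9 kHz.
133.5 kHz mod fs = 9 kHz.
9 kHz ≤ fs/2 = 20.75 kHz, appears at 9 kHz.
150.5 kHz mod fs = 26 kHz.
26 kHz > fs/2 = 20.75 kHz, folds to fs − 26 kHz = 15.5 kHz.
32.5 kHz and 133.5 kHz both map to 9 kHz.

32.5 kHz, 133.5 kHz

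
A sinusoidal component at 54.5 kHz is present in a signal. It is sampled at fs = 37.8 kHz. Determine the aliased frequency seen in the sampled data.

54.5 kHz mod fs = 16.7 kHz.
16.7 kHz ≤ fs/2 = 18.9 kHz, appears at 16.7 kHz.

16.7 kHz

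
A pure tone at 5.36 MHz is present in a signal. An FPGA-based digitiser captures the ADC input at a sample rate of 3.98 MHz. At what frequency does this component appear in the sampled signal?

5.36 MHz mod fs = 1.38 MHz.
1.38 MHz ≤ fs/2 = 1.99 MHz, appears at 1.38 MHz.

1.38 MHz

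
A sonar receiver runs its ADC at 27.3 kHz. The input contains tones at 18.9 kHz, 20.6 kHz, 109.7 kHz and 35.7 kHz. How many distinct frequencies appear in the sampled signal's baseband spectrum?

fs/2 = 13.65 kHz.
18.9 kHz > fs/2 = 13.65 kHz, folds to fs − 18.9 kHz = 8.4 kHz.
20.6 kHz > fs/2 = 13.65 kHz, folds to fs − 20.6 kHz = 6.7 kHz.
109.7 kHz mod fs = 0.5 kHz.
0.5 kHz ≤ fs/2 = 13.65 kHz, appears at 0.5 kHz.
35.7 kHz mod fs = 8.4 kHz.
8.4 kHz ≤ fs/2 = 13.65 kHz, appears at 8.4 kHz.
Distinct values: {0.5 kHz, 6.7 kHz, 8.4 kHz} → 3.

3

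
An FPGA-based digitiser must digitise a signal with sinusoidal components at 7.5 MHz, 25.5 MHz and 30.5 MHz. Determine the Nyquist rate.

61 MHz

Highest-frequency component: 30.5 MHz.
Nyquist rate = 2 × 30.5 MHz = 61 MHz.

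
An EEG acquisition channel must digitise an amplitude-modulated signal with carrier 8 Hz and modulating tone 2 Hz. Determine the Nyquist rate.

AM sidebands sit at fc ± fm = 6 Hz and 10 Hz.
Highest-frequency component: 10 Hz.
Nyquist rate = 2 × 10 Hz = 20 Hz.

20 Hz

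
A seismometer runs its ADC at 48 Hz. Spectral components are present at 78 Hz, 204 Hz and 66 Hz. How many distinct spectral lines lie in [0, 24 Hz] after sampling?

fs/2 = 24 Hz.
78 Hz mod fs = 30 Hz.
30 Hz > fs/2 = 24 Hz, folds to fs − 30 Hz = 18 Hz.
204 Hz mod fs = 12 Hz.
12 Hz ≤ fs/2 = 24 Hz, appears at 12 Hz.
66 Hz mod fs = 18 Hz.
18 Hz ≤ fs/2 = 24 Hz, appears at 18 Hz.
Distinct values: {12 Hz, 18 Hz} → 2.

2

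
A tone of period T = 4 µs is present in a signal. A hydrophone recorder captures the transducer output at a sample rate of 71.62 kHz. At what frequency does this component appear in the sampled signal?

T = 4 µs → f = 1/T = 250 kHz.
250 kHz mod fs = 35.14 kHz.
35.14 kHz ≤ fs/2 = 35.81 kHz, appears at 35.14 kHz.

35.14 kHz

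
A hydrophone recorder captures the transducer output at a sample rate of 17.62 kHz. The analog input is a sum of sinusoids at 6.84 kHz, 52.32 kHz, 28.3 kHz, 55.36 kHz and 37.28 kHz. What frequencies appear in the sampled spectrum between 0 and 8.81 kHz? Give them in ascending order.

0.54 kHz, 2.04 kHz, 2.5 kHz, 6.84 kHz, 6.94 kHz

fs/2 = 8.81 kHz.
6.84 kHz ≤ fs/2 = 8.81 kHz, passes unchanged.
52.32 kHz mod fs = 17.08 kHz.
17.08 kHz > fs/2 = 8.81 kHz, folds to fs − 17.08 kHz = 0.54 kHz.
28.3 kHz mod fs = 10.68 kHz.
10.68 kHz > fs/2 = 8.81 kHz, folds to fs − 10.68 kHz = 6.94 kHz.
55.36 kHz mod fs = 2.5 kHz.
2.5 kHz ≤ fs/2 = 8.81 kHz, appears at 2.5 kHz.
37.28 kHz mod fs = 2.04 kHz.
2.04 kHz ≤ fs/2 = 8.81 kHz, appears at 2.04 kHz.
Distinct values: {0.54 kHz, 2.04 kHz, 2.5 kHz, 6.84 kHz, 6.94 kHz}.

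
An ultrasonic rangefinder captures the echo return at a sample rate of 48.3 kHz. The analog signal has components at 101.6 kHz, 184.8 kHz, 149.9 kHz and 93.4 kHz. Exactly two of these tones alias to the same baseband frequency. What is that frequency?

5 kHz

fs/2 = 24.15 kHz.
101.6 kHz mod fs = 5 kHz.
5 kHz ≤ fs/2 = 24.15 kHz, appears at 5 kHz.
184.8 kHz mod fs = 39.9 kHz.
39.9 kHz > fs/2 = 24.15 kHz, folds to fs − 39.9 kHz = 8.4 kHz.
149.9 kHz mod fs = 5 kHz.
5 kHz ≤ fs/2 = 24.15 kHz, appears at 5 kHz.
93.4 kHz mod fs = 45.1 kHz.
45.1 kHz > fs/2 = 24.15 kHz, folds to fs − 45.1 kHz = 3.2 kHz.
101.6 kHz and 149.9 kHz both map to 5 kHz.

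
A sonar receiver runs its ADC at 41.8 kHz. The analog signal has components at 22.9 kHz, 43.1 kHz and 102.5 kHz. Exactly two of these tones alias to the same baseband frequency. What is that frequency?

18.9 kHz

fs/2 = 20.9 kHz.
22.9 kHz > fs/2 = 20.9 kHz, folds to fs − 22.9 kHz = 18.9 kHz.
43.1 kHz mod fs = 1.3 kHz.
1.3 kHz ≤ fs/2 = 20.9 kHz, appears at 1.3 kHz.
102.5 kHz mod fs = 18.9 kHz.
18.9 kHz ≤ fs/2 = 20.9 kHz, appears at 18.9 kHz.
22.9 kHz and 102.5 kHz both map to 18.9 kHz.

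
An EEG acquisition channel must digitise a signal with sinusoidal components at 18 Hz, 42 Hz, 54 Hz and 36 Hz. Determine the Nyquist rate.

Highest-frequency component: 54 Hz.
Nyquist rate = 2 × 54 Hz = 108 Hz.

108 Hz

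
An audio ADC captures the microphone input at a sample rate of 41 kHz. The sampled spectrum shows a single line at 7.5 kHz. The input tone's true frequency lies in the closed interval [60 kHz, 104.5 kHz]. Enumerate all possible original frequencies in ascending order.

74.5 kHz, 89.5 kHz

Frequencies that alias to 7.5 kHz are k·fs ± 7.5 kHz for integer k ≥ 0.
k=0: 7.5 kHz.
k=1: 33.5 kHz, 48.5 kHz.
k=2: 74.5 kHz, 89.5 kHz.
k=3: 115.5 kHz, 130.5 kHz.
Within [60 kHz, 104.5 kHz]: 74.5 kHz, 89.5 kHz.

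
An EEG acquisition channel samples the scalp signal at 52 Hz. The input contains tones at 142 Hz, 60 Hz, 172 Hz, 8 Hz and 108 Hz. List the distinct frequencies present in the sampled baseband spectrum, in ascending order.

fs/2 = 26 Hz.
142 Hz mod fs = 38 Hz.
38 Hz > fs/2 = 26 Hz, folds to fs − 38 Hz = 14 Hz.
60 Hz mod fs = 8 Hz.
8 Hz ≤ fs/2 = 26 Hz, appears at 8 Hz.
172 Hz mod fs = 16 Hz.
16 Hz ≤ fs/2 = 26 Hz, appears at 16 Hz.
8 Hz ≤ fs/2 = 26 Hz, passes unchanged.
108 Hz mod fs = 4 Hz.
4 Hz ≤ fs/2 = 26 Hz, appears at 4 Hz.
Distinct values: {4 Hz, 8 Hz, 14 Hz, 16 Hz}.

4 Hz, 8 Hz, 14 Hz, 16 Hz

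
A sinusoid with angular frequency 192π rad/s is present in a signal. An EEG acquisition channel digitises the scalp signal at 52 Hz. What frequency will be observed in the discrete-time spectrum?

ω = 192π rad/s → f = ω/(2π) = 96 Hz.
96 Hz mod fs = 44 Hz.
44 Hz > fs/2 = 26 Hz, folds to fs − 44 Hz = 8 Hz.

8 Hz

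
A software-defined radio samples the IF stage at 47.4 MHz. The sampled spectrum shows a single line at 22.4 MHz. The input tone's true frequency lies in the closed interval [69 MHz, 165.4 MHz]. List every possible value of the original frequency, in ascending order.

Frequencies that alias to 22.4 MHz are k·fs ± 22.4 MHz for integer k ≥ 0.
k=0: 22.4 MHz.
k=1: 25 MHz, 69.8 MHz.
k=2: 72.4 MHz, 117.2 MHz.
k=3: 119.8 MHz, 164.6 MHz.
k=4: 167.2 MHz, 212 MHz.
Within [69 MHz, 165.4 MHz]: 69.8 MHz, 72.4 MHz, 117.2 MHz, 119.8 MHz, 164.6 MHz.

69.8 MHz, 72.4 MHz, 117.2 MHz, 119.8 MHz, 164.6 MHz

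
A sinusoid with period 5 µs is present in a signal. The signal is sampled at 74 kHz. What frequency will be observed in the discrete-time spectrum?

22 kHz

T = 5 µs → f = 1/T = 200 kHz.
200 kHz mod fs = 52 kHz.
52 kHz > fs/2 = 37 kHz, folds to fs − 52 kHz = 22 kHz.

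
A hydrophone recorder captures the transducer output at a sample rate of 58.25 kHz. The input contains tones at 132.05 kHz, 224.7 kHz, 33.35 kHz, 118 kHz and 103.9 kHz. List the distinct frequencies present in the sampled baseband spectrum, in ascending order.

fs/2 = 29.125 kHz.
132.05 kHz mod fs = 15.55 kHz.
15.55 kHz ≤ fs/2 = 29.125 kHz, appears at 15.55 kHz.
224.7 kHz mod fs = 49.95 kHz.
49.95 kHz > fs/2 = 29.125 kHz, folds to fs − 49.95 kHz = 8.3 kHz.
33.35 kHz > fs/2 = 29.125 kHz, folds to fs − 33.35 kHz = 24.9 kHz.
118 kHz mod fs = 1.5 kHz.
1.5 kHz ≤ fs/2 = 29.125 kHz, appears at 1.5 kHz.
103.9 kHz mod fs = 45.65 kHz.
45.65 kHz > fs/2 = 29.125 kHz, folds to fs − 45.65 kHz = 12.6 kHz.
Distinct values: {1.5 kHz, 8.3 kHz, 12.6 kHz, 15.55 kHz, 24.9 kHz}.

1.5 kHz, 8.3 kHz, 12.6 kHz, 15.55 kHz, 24.9 kHz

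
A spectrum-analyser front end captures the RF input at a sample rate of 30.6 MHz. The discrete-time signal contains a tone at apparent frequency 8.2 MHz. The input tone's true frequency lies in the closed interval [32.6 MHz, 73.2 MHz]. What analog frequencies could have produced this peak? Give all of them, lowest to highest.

38.8 MHz, 53 MHz, 69.4 MHz

Frequencies that alias to 8.2 MHz are k·fs ± 8.2 MHz for integer k ≥ 0.
k=0: 8.2 MHz.
k=1: 22.4 MHz, 38.8 MHz.
k=2: 53 MHz, 69.4 MHz.
k=3: 83.6 MHz, 100 MHz.
Within [32.6 MHz, 73.2 MHz]: 38.8 MHz, 53 MHz, 69.4 MHz.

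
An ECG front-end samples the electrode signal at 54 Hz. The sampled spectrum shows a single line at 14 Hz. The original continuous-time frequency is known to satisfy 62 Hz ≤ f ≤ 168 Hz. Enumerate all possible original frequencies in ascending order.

68 Hz, 94 Hz, 122 Hz, 148 Hz

Frequencies that alias to 14 Hz are k·fs ± 14 Hz for integer k ≥ 0.
k=0: 14 Hz.
k=1: 40 Hz, 68 Hz.
k=2: 94 Hz, 122 Hz.
k=3: 148 Hz, 176 Hz.
k=4: 202 Hz, 230 Hz.
Within [62 Hz, 168 Hz]: 68 Hz, 94 Hz, 122 Hz, 148 Hz.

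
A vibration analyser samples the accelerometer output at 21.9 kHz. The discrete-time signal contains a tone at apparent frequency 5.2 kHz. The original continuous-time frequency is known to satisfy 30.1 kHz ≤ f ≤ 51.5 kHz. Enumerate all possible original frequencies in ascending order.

38.6 kHz, 49 kHz

Frequencies that alias to 5.2 kHz are k·fs ± 5.2 kHz for integer k ≥ 0.
k=0: 5.2 kHz.
k=1: 16.7 kHz, 27.1 kHz.
k=2: 38.6 kHz, 49 kHz.
k=3: 60.5 kHz, 70.9 kHz.
Within [30.1 kHz, 51.5 kHz]: 38.6 kHz, 49 kHz.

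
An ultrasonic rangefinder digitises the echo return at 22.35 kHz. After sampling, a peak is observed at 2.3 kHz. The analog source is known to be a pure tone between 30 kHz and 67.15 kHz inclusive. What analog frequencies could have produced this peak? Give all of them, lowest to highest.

Frequencies that alias to 2.3 kHz are k·fs ± 2.3 kHz for integer k ≥ 0.
k=0: 2.3 kHz.
k=1: 20.05 kHz, 24.65 kHz.
k=2: 42.4 kHz, 47 kHz.
k=3: 64.75 kHz, 69.35 kHz.
k=4: 87.1 kHz, 91.7 kHz.
Within [30 kHz, 67.15 kHz]: 42.4 kHz, 47 kHz, 64.75 kHz.

42.4 kHz, 47 kHz, 64.75 kHz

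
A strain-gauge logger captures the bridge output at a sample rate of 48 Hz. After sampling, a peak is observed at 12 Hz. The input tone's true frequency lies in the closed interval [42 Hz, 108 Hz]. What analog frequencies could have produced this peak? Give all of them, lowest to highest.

60 Hz, 84 Hz, 108 Hz

Frequencies that alias to 12 Hz are k·fs ± 12 Hz for integer k ≥ 0.
k=0: 12 Hz.
k=1: 36 Hz, 60 Hz.
k=2: 84 Hz, 108 Hz.
k=3: 132 Hz, 156 Hz.
Within [42 Hz, 108 Hz]: 60 Hz, 84 Hz, 108 Hz.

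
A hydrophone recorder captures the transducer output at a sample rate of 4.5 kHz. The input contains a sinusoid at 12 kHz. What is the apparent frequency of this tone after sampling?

1.5 kHz

12 kHz mod fs = 3 kHz.
3 kHz > fs/2 = 2.25 kHz, folds to fs − 3 kHz = 1.5 kHz.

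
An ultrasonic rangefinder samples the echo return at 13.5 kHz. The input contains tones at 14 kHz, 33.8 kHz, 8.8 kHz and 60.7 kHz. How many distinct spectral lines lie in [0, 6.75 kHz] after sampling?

fs/2 = 6.75 kHz.
14 kHz mod fs = 0.5 kHz.
0.5 kHz ≤ fs/2 = 6.75 kHz, appears at 0.5 kHz.
33.8 kHz mod fs = 6.8 kHz.
6.8 kHz > fs/2 = 6.75 kHz, folds to fs − 6.8 kHz = 6.7 kHz.
8.8 kHz > fs/2 = 6.75 kHz, folds to fs − 8.8 kHz = 4.7 kHz.
60.7 kHz mod fs = 6.7 kHz.
6.7 kHz ≤ fs/2 = 6.75 kHz, appears at 6.7 kHz.
Distinct values: {0.5 kHz, 4.7 kHz, 6.7 kHz} → 3.

3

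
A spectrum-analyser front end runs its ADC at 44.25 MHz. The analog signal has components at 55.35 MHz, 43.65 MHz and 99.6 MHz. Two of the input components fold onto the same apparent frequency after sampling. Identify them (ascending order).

55.35 MHz, 99.6 MHz

fs/2 = 22.125 MHz.
55.35 MHz mod fs = 11.1 MHz.
11.1 MHz ≤ fs/2 = 22.125 MHz, appears at 11.1 MHz.
43.65 MHz > fs/2 = 22.125 MHz, folds to fs − 43.65 MHz = 0.6 MHz.
99.6 MHz mod fs = 11.1 MHz.
11.1 MHz ≤ fs/2 = 22.125 MHz, appears at 11.1 MHz.
55.35 MHz and 99.6 MHz both map to 11.1 MHz.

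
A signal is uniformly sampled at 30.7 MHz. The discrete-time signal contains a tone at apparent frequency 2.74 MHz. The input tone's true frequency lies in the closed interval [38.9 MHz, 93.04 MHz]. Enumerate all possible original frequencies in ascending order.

Frequencies that alias to 2.74 MHz are k·fs ± 2.74 MHz for integer k ≥ 0.
k=0: 2.74 MHz.
k=1: 27.96 MHz, 33.44 MHz.
k=2: 58.66 MHz, 64.14 MHz.
k=3: 89.36 MHz, 94.84 MHz.
k=4: 120.06 MHz, 125.54 MHz.
Within [38.9 MHz, 93.04 MHz]: 58.66 MHz, 64.14 MHz, 89.36 MHz.

58.66 MHz, 64.14 MHz, 89.36 MHz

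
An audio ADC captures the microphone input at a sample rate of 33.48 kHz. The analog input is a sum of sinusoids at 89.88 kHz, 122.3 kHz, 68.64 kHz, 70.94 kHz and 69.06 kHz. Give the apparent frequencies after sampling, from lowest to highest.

fs/2 = 16.74 kHz.
89.88 kHz mod fs = 22.92 kHz.
22.92 kHz > fs/2 = 16.74 kHz, folds to fs − 22.92 kHz = 10.56 kHz.
122.3 kHz mod fs = 21.86 kHz.
21.86 kHz > fs/2 = 16.74 kHz, folds to fs − 21.86 kHz = 11.62 kHz.
68.64 kHz mod fs = 1.68 kHz.
1.68 kHz ≤ fs/2 = 16.74 kHz, appears at 1.68 kHz.
70.94 kHz mod fs = 3.98 kHz.
3.98 kHz ≤ fs/2 = 16.74 kHz, appears at 3.98 kHz.
69.06 kHz mod fs = 2.1 kHz.
2.1 kHz ≤ fs/2 = 16.74 kHz, appears at 2.1 kHz.
Distinct values: {1.68 kHz, 2.1 kHz, 3.98 kHz, 10.56 kHz, 11.62 kHz}.

1.68 kHz, 2.1 kHz, 3.98 kHz, 10.56 kHz, 11.62 kHz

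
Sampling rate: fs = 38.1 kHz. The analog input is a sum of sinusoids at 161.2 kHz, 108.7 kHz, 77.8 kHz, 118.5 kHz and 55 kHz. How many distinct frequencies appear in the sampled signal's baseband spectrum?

5

fs/2 = 19.05 kHz.
161.2 kHz mod fs = 8.8 kHz.
8.8 kHz ≤ fs/2 = 19.05 kHz, appears at 8.8 kHz.
108.7 kHz mod fs = 32.5 kHz.
32.5 kHz > fs/2 = 19.05 kHz, folds to fs − 32.5 kHz = 5.6 kHz.
77.8 kHz mod fs = 1.6 kHz.
1.6 kHz ≤ fs/2 = 19.05 kHz, appears at 1.6 kHz.
118.5 kHz mod fs = 4.2 kHz.
4.2 kHz ≤ fs/2 = 19.05 kHz, appears at 4.2 kHz.
55 kHz mod fs = 16.9 kHz.
16.9 kHz ≤ fs/2 = 19.05 kHz, appears at 16.9 kHz.
Distinct values: {1.6 kHz, 4.2 kHz, 5.6 kHz, 8.8 kHz, 16.9 kHz} → 5.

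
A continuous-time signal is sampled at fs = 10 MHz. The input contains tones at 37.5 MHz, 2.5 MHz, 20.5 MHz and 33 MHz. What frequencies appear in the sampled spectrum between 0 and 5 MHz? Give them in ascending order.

0.5 MHz, 2.5 MHz, 3 MHz

fs/2 = 5 MHz.
37.5 MHz mod fs = 7.5 MHz.
7.5 MHz > fs/2 = 5 MHz, folds to fs − 7.5 MHz = 2.5 MHz.
2.5 MHz ≤ fs/2 = 5 MHz, passes unchanged.
20.5 MHz mod fs = 0.5 MHz.
0.5 MHz ≤ fs/2 = 5 MHz, appears at 0.5 MHz.
33 MHz mod fs = 3 MHz.
3 MHz ≤ fs/2 = 5 MHz, appears at 3 MHz.
Distinct values: {0.5 MHz, 2.5 MHz, 3 MHz}.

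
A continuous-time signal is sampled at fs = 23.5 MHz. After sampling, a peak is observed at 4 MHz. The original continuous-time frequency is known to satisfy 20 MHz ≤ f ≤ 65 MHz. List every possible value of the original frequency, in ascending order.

Frequencies that alias to 4 MHz are k·fs ± 4 MHz for integer k ≥ 0.
k=0: 4 MHz.
k=1: 19.5 MHz, 27.5 MHz.
k=2: 43 MHz, 51 MHz.
k=3: 66.5 MHz, 74.5 MHz.
Within [20 MHz, 65 MHz]: 27.5 MHz, 43 MHz, 51 MHz.

27.5 MHz, 43 MHz, 51 MHz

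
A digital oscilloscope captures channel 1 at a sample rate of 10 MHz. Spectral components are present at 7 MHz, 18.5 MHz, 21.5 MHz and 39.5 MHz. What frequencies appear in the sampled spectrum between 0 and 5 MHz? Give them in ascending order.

0.5 MHz, 1.5 MHz, 3 MHz

fs/2 = 5 MHz.
7 MHz > fs/2 = 5 MHz, folds to fs − 7 MHz = 3 MHz.
18.5 MHz mod fs = 8.5 MHz.
8.5 MHz > fs/2 = 5 MHz, folds to fs − 8.5 MHz = 1.5 MHz.
21.5 MHz mod fs = 1.5 MHz.
1.5 MHz ≤ fs/2 = 5 MHz, appears at 1.5 MHz.
39.5 MHz mod fs = 9.5 MHz.
9.5 MHz > fs/2 = 5 MHz, folds to fs − 9.5 MHz = 0.5 MHz.
Distinct values: {0.5 MHz, 1.5 MHz, 3 MHz}.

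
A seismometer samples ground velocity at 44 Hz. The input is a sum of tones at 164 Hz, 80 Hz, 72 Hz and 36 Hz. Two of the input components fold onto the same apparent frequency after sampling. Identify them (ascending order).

36 Hz, 80 Hz

fs/2 = 22 Hz.
164 Hz mod fs = 32 Hz.
32 Hz > fs/2 = 22 Hz, folds to fs − 32 Hz = 12 Hz.
80 Hz mod fs = 36 Hz.
36 Hz > fs/2 = 22 Hz, folds to fs − 36 Hz = 8 Hz.
72 Hz mod fs = 28 Hz.
28 Hz > fs/2 = 22 Hz, folds to fs − 28 Hz = 16 Hz.
36 Hz > fs/2 = 22 Hz, folds to fs − 36 Hz = 8 Hz.
36 Hz and 80 Hz both map to 8 Hz.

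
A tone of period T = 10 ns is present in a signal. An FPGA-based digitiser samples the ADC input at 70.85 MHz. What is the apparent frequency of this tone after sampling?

T = 10 ns → f = 1/T = 100 MHz.
100 MHz mod fs = 29.15 MHz.
29.15 MHz ≤ fs/2 = 35.425 MHz, appears at 29.15 MHz.

29.15 MHz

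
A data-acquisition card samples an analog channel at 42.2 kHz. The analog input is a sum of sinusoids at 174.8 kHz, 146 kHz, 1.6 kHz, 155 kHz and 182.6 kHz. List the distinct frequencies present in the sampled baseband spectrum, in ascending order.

fs/2 = 21.1 kHz.
174.8 kHz mod fs = 6 kHz.
6 kHz ≤ fs/2 = 21.1 kHz, appears at 6 kHz.
146 kHz mod fs = 19.4 kHz.
19.4 kHz ≤ fs/2 = 21.1 kHz, appears at 19.4 kHz.
1.6 kHz ≤ fs/2 = 21.1 kHz, passes unchanged.
155 kHz mod fs = 28.4 kHz.
28.4 kHz > fs/2 = 21.1 kHz, folds to fs − 28.4 kHz = 13.8 kHz.
182.6 kHz mod fs = 13.8 kHz.
13.8 kHz ≤ fs/2 = 21.1 kHz, appears at 13.8 kHz.
Distinct values: {1.6 kHz, 6 kHz, 13.8 kHz, 19.4 kHz}.

1.6 kHz, 6 kHz, 13.8 kHz, 19.4 kHz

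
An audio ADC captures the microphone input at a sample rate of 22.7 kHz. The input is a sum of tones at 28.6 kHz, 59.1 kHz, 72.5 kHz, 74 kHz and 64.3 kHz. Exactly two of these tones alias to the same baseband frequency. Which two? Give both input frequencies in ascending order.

28.6 kHz, 74 kHz

fs/2 = 11.35 kHz.
28.6 kHz mod fs = 5.9 kHz.
5.9 kHz ≤ fs/2 = 11.35 kHz, appears at 5.9 kHz.
59.1 kHz mod fs = 13.7 kHz.
13.7 kHz > fs/2 = 11.35 kHz, folds to fs − 13.7 kHz = 9 kHz.
72.5 kHz mod fs = 4.4 kHz.
4.4 kHz ≤ fs/2 = 11.35 kHz, appears at 4.4 kHz.
74 kHz mod fs = 5.9 kHz.
5.9 kHz ≤ fs/2 = 11.35 kHz, appears at 5.9 kHz.
64.3 kHz mod fs = 18.9 kHz.
18.9 kHz > fs/2 = 11.35 kHz, folds to fs − 18.9 kHz = 3.8 kHz.
28.6 kHz and 74 kHz both map to 5.9 kHz.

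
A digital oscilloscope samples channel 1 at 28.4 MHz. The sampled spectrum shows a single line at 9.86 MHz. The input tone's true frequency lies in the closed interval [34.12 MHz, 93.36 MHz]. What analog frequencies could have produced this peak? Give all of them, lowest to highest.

Frequencies that alias to 9.86 MHz are k·fs ± 9.86 MHz for integer k ≥ 0.
k=0: 9.86 MHz.
k=1: 18.54 MHz, 38.26 MHz.
k=2: 46.94 MHz, 66.66 MHz.
k=3: 75.34 MHz, 95.06 MHz.
k=4: 103.74 MHz, 123.46 MHz.
Within [34.12 MHz, 93.36 MHz]: 38.26 MHz, 46.94 MHz, 66.66 MHz, 75.34 MHz.

38.26 MHz, 46.94 MHz, 66.66 MHz, 75.34 MHz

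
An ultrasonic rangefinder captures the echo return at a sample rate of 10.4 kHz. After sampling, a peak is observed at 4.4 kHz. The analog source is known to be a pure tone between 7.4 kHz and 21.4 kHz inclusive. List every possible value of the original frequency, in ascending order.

14.8 kHz, 16.4 kHz

Frequencies that alias to 4.4 kHz are k·fs ± 4.4 kHz for integer k ≥ 0.
k=0: 4.4 kHz.
k=1: 6 kHz, 14.8 kHz.
k=2: 16.4 kHz, 25.2 kHz.
k=3: 26.8 kHz, 35.6 kHz.
Within [7.4 kHz, 21.4 kHz]: 14.8 kHz, 16.4 kHz.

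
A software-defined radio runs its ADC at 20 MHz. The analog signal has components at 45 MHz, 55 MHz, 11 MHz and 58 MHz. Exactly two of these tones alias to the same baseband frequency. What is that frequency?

5 MHz

fs/2 = 10 MHz.
45 MHz mod fs = 5 MHz.
5 MHz ≤ fs/2 = 10 MHz, appears at 5 MHz.
55 MHz mod fs = 15 MHz.
15 MHz > fs/2 = 10 MHz, folds to fs − 15 MHz = 5 MHz.
11 MHz > fs/2 = 10 MHz, folds to fs − 11 MHz = 9 MHz.
58 MHz mod fs = 18 MHz.
18 MHz > fs/2 = 10 MHz, folds to fs − 18 MHz = 2 MHz.
45 MHz and 55 MHz both map to 5 MHz.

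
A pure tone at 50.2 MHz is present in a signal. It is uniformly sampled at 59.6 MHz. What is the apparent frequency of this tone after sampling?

50.2 MHz > fs/2 = 29.8 MHz, folds to fs − 50.2 MHz = 9.4 MHz.

9.4 MHz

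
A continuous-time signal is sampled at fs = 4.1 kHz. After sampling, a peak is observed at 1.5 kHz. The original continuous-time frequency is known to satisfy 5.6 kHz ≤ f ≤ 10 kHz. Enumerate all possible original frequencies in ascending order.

5.6 kHz, 6.7 kHz, 9.7 kHz

Frequencies that alias to 1.5 kHz are k·fs ± 1.5 kHz for integer k ≥ 0.
k=0: 1.5 kHz.
k=1: 2.6 kHz, 5.6 kHz.
k=2: 6.7 kHz, 9.7 kHz.
k=3: 10.8 kHz, 13.8 kHz.
Within [5.6 kHz, 10 kHz]: 5.6 kHz, 6.7 kHz, 9.7 kHz.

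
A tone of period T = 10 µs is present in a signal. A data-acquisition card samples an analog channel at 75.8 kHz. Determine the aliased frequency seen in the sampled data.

24.2 kHz

T = 10 µs → f = 1/T = 100 kHz.
100 kHz mod fs = 24.2 kHz.
24.2 kHz ≤ fs/2 = 37.9 kHz, appears at 24.2 kHz.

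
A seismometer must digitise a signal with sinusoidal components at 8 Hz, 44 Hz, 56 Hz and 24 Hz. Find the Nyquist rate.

112 Hz

Highest-frequency component: 56 Hz.
Nyquist rate = 2 × 56 Hz = 112 Hz.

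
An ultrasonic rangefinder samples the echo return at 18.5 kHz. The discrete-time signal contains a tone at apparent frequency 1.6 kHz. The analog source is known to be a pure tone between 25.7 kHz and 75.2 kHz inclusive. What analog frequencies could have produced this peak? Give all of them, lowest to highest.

Frequencies that alias to 1.6 kHz are k·fs ± 1.6 kHz for integer k ≥ 0.
k=0: 1.6 kHz.
k=1: 16.9 kHz, 20.1 kHz.
k=2: 35.4 kHz, 38.6 kHz.
k=3: 53.9 kHz, 57.1 kHz.
k=4: 72.4 kHz, 75.6 kHz.
k=5: 90.9 kHz, 94.1 kHz.
Within [25.7 kHz, 75.2 kHz]: 35.4 kHz, 38.6 kHz, 53.9 kHz, 57.1 kHz, 72.4 kHz.

35.4 kHz, 38.6 kHz, 53.9 kHz, 57.1 kHz, 72.4 kHz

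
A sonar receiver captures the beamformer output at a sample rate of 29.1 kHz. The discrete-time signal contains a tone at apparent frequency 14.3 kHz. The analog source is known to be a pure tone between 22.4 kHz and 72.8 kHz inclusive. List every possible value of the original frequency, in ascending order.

Frequencies that alias to 14.3 kHz are k·fs ± 14.3 kHz for integer k ≥ 0.
k=0: 14.3 kHz.
k=1: 14.8 kHz, 43.4 kHz.
k=2: 43.9 kHz, 72.5 kHz.
k=3: 73 kHz, 101.6 kHz.
Within [22.4 kHz, 72.8 kHz]: 43.4 kHz, 43.9 kHz, 72.5 kHz.

43.4 kHz, 43.9 kHz, 72.5 kHz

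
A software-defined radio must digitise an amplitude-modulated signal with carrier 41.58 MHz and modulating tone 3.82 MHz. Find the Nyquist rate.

AM sidebands sit at fc ± fm = 37.76 MHz and 45.4 MHz.
Highest-frequency component: 45.4 MHz.
Nyquist rate = 2 × 45.4 MHz = 90.8 MHz.

90.8 MHz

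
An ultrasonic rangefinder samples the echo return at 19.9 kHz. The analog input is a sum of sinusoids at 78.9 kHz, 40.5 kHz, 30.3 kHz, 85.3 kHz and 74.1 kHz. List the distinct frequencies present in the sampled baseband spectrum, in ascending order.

fs/2 = 9.95 kHz.
78.9 kHz mod fs = 19.2 kHz.
19.2 kHz > fs/2 = 9.95 kHz, folds to fs − 19.2 kHz = 0.7 kHz.
40.5 kHz mod fs = 0.7 kHz.
0.7 kHz ≤ fs/2 = 9.95 kHz, appears at 0.7 kHz.
30.3 kHz mod fs = 10.4 kHz.
10.4 kHz > fs/2 = 9.95 kHz, folds to fs − 10.4 kHz = 9.5 kHz.
85.3 kHz mod fs = 5.7 kHz.
5.7 kHz ≤ fs/2 = 9.95 kHz, appears at 5.7 kHz.
74.1 kHz mod fs = 14.4 kHz.
14.4 kHz > fs/2 = 9.95 kHz, folds to fs − 14.4 kHz = 5.5 kHz.
Distinct values: {0.7 kHz, 5.5 kHz, 5.7 kHz, 9.5 kHz}.

0.7 kHz, 5.5 kHz, 5.7 kHz, 9.5 kHz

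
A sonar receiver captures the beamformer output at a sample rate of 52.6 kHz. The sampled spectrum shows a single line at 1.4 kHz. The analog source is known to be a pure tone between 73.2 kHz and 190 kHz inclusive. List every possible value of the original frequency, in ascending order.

Frequencies that alias to 1.4 kHz are k·fs ± 1.4 kHz for integer k ≥ 0.
k=0: 1.4 kHz.
k=1: 51.2 kHz, 54 kHz.
k=2: 103.8 kHz, 106.6 kHz.
k=3: 156.4 kHz, 159.2 kHz.
k=4: 209 kHz, 211.8 kHz.
Within [73.2 kHz, 190 kHz]: 103.8 kHz, 106.6 kHz, 156.4 kHz, 159.2 kHz.

103.8 kHz, 106.6 kHz, 156.4 kHz, 159.2 kHz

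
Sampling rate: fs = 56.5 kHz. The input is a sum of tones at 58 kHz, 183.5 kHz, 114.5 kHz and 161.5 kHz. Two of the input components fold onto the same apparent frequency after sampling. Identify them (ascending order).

fs/2 = 28.25 kHz.
58 kHz mod fs = 1.5 kHz.
1.5 kHz ≤ fs/2 = 28.25 kHz, appears at 1.5 kHz.
183.5 kHz mod fs = 14 kHz.
14 kHz ≤ fs/2 = 28.25 kHz, appears at 14 kHz.
114.5 kHz mod fs = 1.5 kHz.
1.5 kHz ≤ fs/2 = 28.25 kHz, appears at 1.5 kHz.
161.5 kHz mod fs = 48.5 kHz.
48.5 kHz > fs/2 = 28.25 kHz, folds to fs − 48.5 kHz = 8 kHz.
58 kHz and 114.5 kHz both map to 1.5 kHz.

58 kHz, 114.5 kHz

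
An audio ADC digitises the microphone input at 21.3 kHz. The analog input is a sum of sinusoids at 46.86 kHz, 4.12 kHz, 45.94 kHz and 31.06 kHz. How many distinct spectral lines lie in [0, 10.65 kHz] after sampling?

4

fs/2 = 10.65 kHz.
46.86 kHz mod fs = 4.26 kHz.
4.26 kHz ≤ fs/2 = 10.65 kHz, appears at 4.26 kHz.
4.12 kHz ≤ fs/2 = 10.65 kHz, passes unchanged.
45.94 kHz mod fs = 3.34 kHz.
3.34 kHz ≤ fs/2 = 10.65 kHz, appears at 3.34 kHz.
31.06 kHz mod fs = 9.76 kHz.
9.76 kHz ≤ fs/2 = 10.65 kHz, appears at 9.76 kHz.
Distinct values: {3.34 kHz, 4.12 kHz, 4.26 kHz, 9.76 kHz} → 4.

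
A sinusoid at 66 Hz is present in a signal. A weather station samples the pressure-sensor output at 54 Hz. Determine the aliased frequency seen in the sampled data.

66 Hz mod fs = 12 Hz.
12 Hz ≤ fs/2 = 27 Hz, appears at 12 Hz.

12 Hz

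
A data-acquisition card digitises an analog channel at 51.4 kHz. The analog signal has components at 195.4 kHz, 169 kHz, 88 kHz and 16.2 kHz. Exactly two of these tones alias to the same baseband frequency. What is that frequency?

14.8 kHz

fs/2 = 25.7 kHz.
195.4 kHz mod fs = 41.2 kHz.
41.2 kHz > fs/2 = 25.7 kHz, folds to fs − 41.2 kHz = 10.2 kHz.
169 kHz mod fs = 14.8 kHz.
14.8 kHz ≤ fs/2 = 25.7 kHz, appears at 14.8 kHz.
88 kHz mod fs = 36.6 kHz.
36.6 kHz > fs/2 = 25.7 kHz, folds to fs − 36.6 kHz = 14.8 kHz.
16.2 kHz ≤ fs/2 = 25.7 kHz, passes unchanged.
88 kHz and 169 kHz both map to 14.8 kHz.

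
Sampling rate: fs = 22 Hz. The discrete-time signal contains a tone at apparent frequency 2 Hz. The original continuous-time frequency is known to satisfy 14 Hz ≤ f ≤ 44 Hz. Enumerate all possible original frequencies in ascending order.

20 Hz, 24 Hz, 42 Hz

Frequencies that alias to 2 Hz are k·fs ± 2 Hz for integer k ≥ 0.
k=0: 2 Hz.
k=1: 20 Hz, 24 Hz.
k=2: 42 Hz, 46 Hz.
k=3: 64 Hz, 68 Hz.
Within [14 Hz, 44 Hz]: 20 Hz, 24 Hz, 42 Hz.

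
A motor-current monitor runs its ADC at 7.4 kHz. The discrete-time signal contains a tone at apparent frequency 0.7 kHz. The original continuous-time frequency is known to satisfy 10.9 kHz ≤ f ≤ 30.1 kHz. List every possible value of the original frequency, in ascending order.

Frequencies that alias to 0.7 kHz are k·fs ± 0.7 kHz for integer k ≥ 0.
k=0: 0.7 kHz.
k=1: 6.7 kHz, 8.1 kHz.
k=2: 14.1 kHz, 15.5 kHz.
k=3: 21.5 kHz, 22.9 kHz.
k=4: 28.9 kHz, 30.3 kHz.
k=5: 36.3 kHz, 37.7 kHz.
Within [10.9 kHz, 30.1 kHz]: 14.1 kHz, 15.5 kHz, 21.5 kHz, 22.9 kHz, 28.9 kHz.

14.1 kHz, 15.5 kHz, 21.5 kHz, 22.9 kHz, 28.9 kHz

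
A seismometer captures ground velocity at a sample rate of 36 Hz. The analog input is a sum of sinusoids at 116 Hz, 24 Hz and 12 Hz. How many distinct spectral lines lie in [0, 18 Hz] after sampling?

fs/2 = 18 Hz.
116 Hz mod fs = 8 Hz.
8 Hz ≤ fs/2 = 18 Hz, appears at 8 Hz.
24 Hz > fs/2 = 18 Hz, folds to fs − 24 Hz = 12 Hz.
12 Hz ≤ fs/2 = 18 Hz, passes unchanged.
Distinct values: {8 Hz, 12 Hz} → 2.

2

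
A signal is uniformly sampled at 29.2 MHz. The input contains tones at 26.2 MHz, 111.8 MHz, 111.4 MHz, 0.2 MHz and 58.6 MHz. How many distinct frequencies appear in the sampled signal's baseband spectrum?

4

fs/2 = 14.6 MHz.
26.2 MHz > fs/2 = 14.6 MHz, folds to fs − 26.2 MHz = 3 MHz.
111.8 MHz mod fs = 24.2 MHz.
24.2 MHz > fs/2 = 14.6 MHz, folds to fs − 24.2 MHz = 5 MHz.
111.4 MHz mod fs = 23.8 MHz.
23.8 MHz > fs/2 = 14.6 MHz, folds to fs − 23.8 MHz = 5.4 MHz.
0.2 MHz ≤ fs/2 = 14.6 MHz, passes unchanged.
58.6 MHz mod fs = 0.2 MHz.
0.2 MHz ≤ fs/2 = 14.6 MHz, appears at 0.2 MHz.
Distinct values: {0.2 MHz, 3 MHz, 5 MHz, 5.4 MHz} → 4.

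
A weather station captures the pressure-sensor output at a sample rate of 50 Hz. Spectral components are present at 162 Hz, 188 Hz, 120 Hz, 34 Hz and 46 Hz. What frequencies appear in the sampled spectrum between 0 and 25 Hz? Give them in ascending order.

fs/2 = 25 Hz.
162 Hz mod fs = 12 Hz.
12 Hz ≤ fs/2 = 25 Hz, appears at 12 Hz.
188 Hz mod fs = 38 Hz.
38 Hz > fs/2 = 25 Hz, folds to fs − 38 Hz = 12 Hz.
120 Hz mod fs = 20 Hz.
20 Hz ≤ fs/2 = 25 Hz, appears at 20 Hz.
34 Hz > fs/2 = 25 Hz, folds to fs − 34 Hz = 16 Hz.
46 Hz > fs/2 = 25 Hz, folds to fs − 46 Hz = 4 Hz.
Distinct values: {4 Hz, 12 Hz, 16 Hz, 20 Hz}.

4 Hz, 12 Hz, 16 Hz, 20 Hz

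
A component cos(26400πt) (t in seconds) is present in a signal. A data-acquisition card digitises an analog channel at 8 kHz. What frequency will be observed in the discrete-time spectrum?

ω = 26400π rad/s → f = ω/(2π) = 13200 Hz = 13.2 kHz.
13.2 kHz mod fs = 5.2 kHz.
5.2 kHz > fs/2 = 4 kHz, folds to fs − 5.2 kHz = 2.8 kHz.

2.8 kHz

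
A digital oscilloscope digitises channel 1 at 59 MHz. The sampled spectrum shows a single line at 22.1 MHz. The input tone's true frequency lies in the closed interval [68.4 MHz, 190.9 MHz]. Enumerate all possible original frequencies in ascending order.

Frequencies that alias to 22.1 MHz are k·fs ± 22.1 MHz for integer k ≥ 0.
k=0: 22.1 MHz.
k=1: 36.9 MHz, 81.1 MHz.
k=2: 95.9 MHz, 140.1 MHz.
k=3: 154.9 MHz, 199.1 MHz.
k=4: 213.9 MHz, 258.1 MHz.
Within [68.4 MHz, 190.9 MHz]: 81.1 MHz, 95.9 MHz, 140.1 MHz, 154.9 MHz.

81.1 MHz, 95.9 MHz, 140.1 MHz, 154.9 MHz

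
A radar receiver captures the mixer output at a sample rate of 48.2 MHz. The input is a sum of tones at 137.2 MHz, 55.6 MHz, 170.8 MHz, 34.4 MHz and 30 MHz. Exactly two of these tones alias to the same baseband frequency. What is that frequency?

fs/2 = 24.1 MHz.
137.2 MHz mod fs = 40.8 MHz.
40.8 MHz > fs/2 = 24.1 MHz, folds to fs − 40.8 MHz = 7.4 MHz.
55.6 MHz mod fs = 7.4 MHz.
7.4 MHz ≤ fs/2 = 24.1 MHz, appears at 7.4 MHz.
170.8 MHz mod fs = 26.2 MHz.
26.2 MHz > fs/2 = 24.1 MHz, folds to fs − 26.2 MHz = 22 MHz.
34.4 MHz > fs/2 = 24.1 MHz, folds to fs − 34.4 MHz = 13.8 MHz.
30 MHz > fs/2 = 24.1 MHz, folds to fs − 30 MHz = 18.2 MHz.
55.6 MHz and 137.2 MHz both map to 7.4 MHz.

7.4 MHz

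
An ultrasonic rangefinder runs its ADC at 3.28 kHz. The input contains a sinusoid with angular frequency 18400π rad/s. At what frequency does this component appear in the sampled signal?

0.64 kHz

ω = 18400π rad/s → f = ω/(2π) = 9200 Hz = 9.2 kHz.
9.2 kHz mod fs = 2.64 kHz.
2.64 kHz > fs/2 = 1.64 kHz, folds to fs − 2.64 kHz = 0.64 kHz.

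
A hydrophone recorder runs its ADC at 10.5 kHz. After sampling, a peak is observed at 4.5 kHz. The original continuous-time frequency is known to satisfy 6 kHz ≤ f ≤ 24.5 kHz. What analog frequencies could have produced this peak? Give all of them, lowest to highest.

Frequencies that alias to 4.5 kHz are k·fs ± 4.5 kHz for integer k ≥ 0.
k=0: 4.5 kHz.
k=1: 6 kHz, 15 kHz.
k=2: 16.5 kHz, 25.5 kHz.
k=3: 27 kHz, 36 kHz.
Within [6 kHz, 24.5 kHz]: 6 kHz, 15 kHz, 16.5 kHz.

6 kHz, 15 kHz, 16.5 kHz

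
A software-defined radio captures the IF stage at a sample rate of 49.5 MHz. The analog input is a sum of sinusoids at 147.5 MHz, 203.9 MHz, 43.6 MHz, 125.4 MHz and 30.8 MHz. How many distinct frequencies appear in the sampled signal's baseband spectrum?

4

fs/2 = 24.75 MHz.
147.5 MHz mod fs = 48.5 MHz.
48.5 MHz > fs/2 = 24.75 MHz, folds to fs − 48.5 MHz = 1 MHz.
203.9 MHz mod fs = 5.9 MHz.
5.9 MHz ≤ fs/2 = 24.75 MHz, appears at 5.9 MHz.
43.6 MHz > fs/2 = 24.75 MHz, folds to fs − 43.6 MHz = 5.9 MHz.
125.4 MHz mod fs = 26.4 MHz.
26.4 MHz > fs/2 = 24.75 MHz, folds to fs − 26.4 MHz = 23.1 MHz.
30.8 MHz > fs/2 = 24.75 MHz, folds to fs − 30.8 MHz = 18.7 MHz.
Distinct values: {1 MHz, 5.9 MHz, 18.7 MHz, 23.1 MHz} → 4.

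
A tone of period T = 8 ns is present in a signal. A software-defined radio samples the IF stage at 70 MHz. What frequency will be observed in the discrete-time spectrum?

15 MHz

T = 8 ns → f = 1/T = 125 MHz.
125 MHz mod fs = 55 MHz.
55 MHz > fs/2 = 35 MHz, folds to fs − 55 MHz = 15 MHz.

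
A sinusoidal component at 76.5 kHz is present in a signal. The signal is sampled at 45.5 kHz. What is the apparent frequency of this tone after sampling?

76.5 kHz mod fs = 31 kHz.
31 kHz > fs/2 = 22.75 kHz, folds to fs − 31 kHz = 14.5 kHz.

14.5 kHz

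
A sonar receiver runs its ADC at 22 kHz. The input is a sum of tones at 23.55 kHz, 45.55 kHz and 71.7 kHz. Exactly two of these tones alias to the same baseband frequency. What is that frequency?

1.55 kHz

fs/2 = 11 kHz.
23.55 kHz mod fs = 1.55 kHz.
1.55 kHz ≤ fs/2 = 11 kHz, appears at 1.55 kHz.
45.55 kHz mod fs = 1.55 kHz.
1.55 kHz ≤ fs/2 = 11 kHz, appears at 1.55 kHz.
71.7 kHz mod fs = 5.7 kHz.
5.7 kHz ≤ fs/2 = 11 kHz, appears at 5.7 kHz.
23.55 kHz and 45.55 kHz both map to 1.55 kHz.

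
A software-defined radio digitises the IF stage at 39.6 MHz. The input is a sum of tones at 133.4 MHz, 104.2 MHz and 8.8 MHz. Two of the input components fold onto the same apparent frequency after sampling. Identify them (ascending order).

fs/2 = 19.8 MHz.
133.4 MHz mod fs = 14.6 MHz.
14.6 MHz ≤ fs/2 = 19.8 MHz, appears at 14.6 MHz.
104.2 MHz mod fs = 25 MHz.
25 MHz > fs/2 = 19.8 MHz, folds to fs − 25 MHz = 14.6 MHz.
8.8 MHz ≤ fs/2 = 19.8 MHz, passes unchanged.
104.2 MHz and 133.4 MHz both map to 14.6 MHz.

104.2 MHz, 133.4 MHz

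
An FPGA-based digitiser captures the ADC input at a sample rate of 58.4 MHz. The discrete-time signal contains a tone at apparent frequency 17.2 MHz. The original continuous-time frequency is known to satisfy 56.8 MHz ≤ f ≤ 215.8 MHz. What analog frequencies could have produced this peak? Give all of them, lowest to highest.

75.6 MHz, 99.6 MHz, 134 MHz, 158 MHz, 192.4 MHz

Frequencies that alias to 17.2 MHz are k·fs ± 17.2 MHz for integer k ≥ 0.
k=0: 17.2 MHz.
k=1: 41.2 MHz, 75.6 MHz.
k=2: 99.6 MHz, 134 MHz.
k=3: 158 MHz, 192.4 MHz.
k=4: 216.4 MHz, 250.8 MHz.
Within [56.8 MHz, 215.8 MHz]: 75.6 MHz, 99.6 MHz, 134 MHz, 158 MHz, 192.4 MHz.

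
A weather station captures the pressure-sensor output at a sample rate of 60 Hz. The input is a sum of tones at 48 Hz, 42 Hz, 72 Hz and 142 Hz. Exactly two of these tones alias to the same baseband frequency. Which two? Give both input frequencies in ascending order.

48 Hz, 72 Hz

fs/2 = 30 Hz.
48 Hz > fs/2 = 30 Hz, folds to fs − 48 Hz = 12 Hz.
42 Hz > fs/2 = 30 Hz, folds to fs − 42 Hz = 18 Hz.
72 Hz mod fs = 12 Hz.
12 Hz ≤ fs/2 = 30 Hz, appears at 12 Hz.
142 Hz mod fs = 22 Hz.
22 Hz ≤ fs/2 = 30 Hz, appears at 22 Hz.
48 Hz and 72 Hz both map to 12 Hz.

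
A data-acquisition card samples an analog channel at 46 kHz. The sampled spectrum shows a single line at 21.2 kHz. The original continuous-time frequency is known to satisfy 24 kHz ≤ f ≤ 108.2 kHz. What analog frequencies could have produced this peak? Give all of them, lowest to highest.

24.8 kHz, 67.2 kHz, 70.8 kHz

Frequencies that alias to 21.2 kHz are k·fs ± 21.2 kHz for integer k ≥ 0.
k=0: 21.2 kHz.
k=1: 24.8 kHz, 67.2 kHz.
k=2: 70.8 kHz, 113.2 kHz.
k=3: 116.8 kHz, 159.2 kHz.
Within [24 kHz, 108.2 kHz]: 24.8 kHz, 67.2 kHz, 70.8 kHz.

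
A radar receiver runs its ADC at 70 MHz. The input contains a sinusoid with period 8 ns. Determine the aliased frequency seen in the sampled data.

T = 8 ns → f = 1/T = 125 MHz.
125 MHz mod fs = 55 MHz.
55 MHz > fs/2 = 35 MHz, folds to fs − 55 MHz = 15 MHz.

15 MHz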